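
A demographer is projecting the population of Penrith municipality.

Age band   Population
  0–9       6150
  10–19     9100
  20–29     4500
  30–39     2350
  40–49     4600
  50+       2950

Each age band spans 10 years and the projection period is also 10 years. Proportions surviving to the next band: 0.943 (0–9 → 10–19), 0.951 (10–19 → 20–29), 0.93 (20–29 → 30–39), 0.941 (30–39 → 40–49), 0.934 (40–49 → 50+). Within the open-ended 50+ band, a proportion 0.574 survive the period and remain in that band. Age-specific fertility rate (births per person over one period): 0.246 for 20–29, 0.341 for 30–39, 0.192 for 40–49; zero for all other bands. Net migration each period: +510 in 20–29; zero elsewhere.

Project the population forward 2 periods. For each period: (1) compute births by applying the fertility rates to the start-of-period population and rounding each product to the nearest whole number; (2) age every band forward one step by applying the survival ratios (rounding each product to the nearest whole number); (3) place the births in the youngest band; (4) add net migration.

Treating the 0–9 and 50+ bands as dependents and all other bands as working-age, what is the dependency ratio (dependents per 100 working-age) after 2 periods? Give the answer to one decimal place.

Call the bands 1 to 6, youngest first.
[period 1]
Births: 4500 × 0.246 = 1107, 2350 × 0.341 = 801, 4600 × 0.192 = 883 → 2791
Band 2: 6150 × 0.943 = 5799
Band 3: 9100 × 0.951 = 8654
Band 4: 4500 × 0.93 = 4185
Band 5: 2350 × 0.941 = 2211
Band 6: 4600 × 0.934 + 2950 × 0.574 = 4296 + 1693 = 5989
Net migration: Band 3 + 510 → 9164
Population now: 0–9=2791, 10–19=5799, 20–29=9164, 30–39=4185, 40–49=2211, 50+=5989
[period 2]
Births: 9164 × 0.246 = 2254, 4185 × 0.341 = 1427, 2211 × 0.192 = 425 → 4106
Band 2: 2791 × 0.943 = 2632
Band 3: 5799 × 0.951 = 5515
Band 4: 9164 × 0.93 = 8523
Band 5: 4185 × 0.941 = 3938
Band 6: 2211 × 0.934 + 5989 × 0.574 = 2065 + 3438 = 5503
Net migration: Band 3 + 510 → 6025
Population now: 0–9=4106, 10–19=2632, 20–29=6025, 30–39=8523, 40–49=3938, 50+=5503
Dependents (band 0–9 + band 50+) = 4106 + 5503 = 9609; working-age = 21118; ratio = 9609/21118 × 100 = 45.5

45.5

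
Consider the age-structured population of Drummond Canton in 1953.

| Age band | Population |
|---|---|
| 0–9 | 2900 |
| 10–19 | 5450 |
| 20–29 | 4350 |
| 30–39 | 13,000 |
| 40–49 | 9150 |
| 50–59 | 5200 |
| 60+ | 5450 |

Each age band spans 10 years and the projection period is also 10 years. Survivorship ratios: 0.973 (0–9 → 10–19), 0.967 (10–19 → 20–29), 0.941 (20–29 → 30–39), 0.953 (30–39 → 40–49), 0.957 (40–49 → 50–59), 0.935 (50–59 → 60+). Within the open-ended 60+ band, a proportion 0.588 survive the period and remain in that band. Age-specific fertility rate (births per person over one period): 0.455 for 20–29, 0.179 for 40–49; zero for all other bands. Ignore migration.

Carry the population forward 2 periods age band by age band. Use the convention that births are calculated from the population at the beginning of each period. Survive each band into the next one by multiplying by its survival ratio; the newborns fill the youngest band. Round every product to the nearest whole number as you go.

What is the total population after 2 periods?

44511

Call the groups 1 to 7, youngest first.
Period 1.
Births: 4350 × 0.455 = 1979  |  9150 × 0.179 = 1638 → total 3617
Group 2: 2900 × 0.973 = 2822
Group 3: 5450 × 0.967 = 5270
Group 4: 4350 × 0.941 = 4093
Group 5: 13000 × 0.953 = 12389
Group 6: 9150 × 0.957 = 8757
Group 7: 5200 × 0.935 + 5450 × 0.588 = 4862 + 3205 = 8067
→ [3617, 2822, 5270, 4093, 12389, 8757, 8067]
Period 2.
Births: 5270 × 0.455 = 2398  |  12389 × 0.179 = 2218 → total 4616
Group 2: 3617 × 0.973 = 3519
Group 3: 2822 × 0.967 = 2729
Group 4: 5270 × 0.941 = 4959
Group 5: 4093 × 0.953 = 3901
Group 6: 12389 × 0.957 = 11856
Group 7: 8757 × 0.935 + 8067 × 0.588 = 8188 + 4743 = 12931
→ [4616, 3519, 2729, 4959, 3901, 11856, 12931]
Total after period 2: 4616 + 3519 + 2729 + 4959 + 3901 + 11856 + 12931 = 44511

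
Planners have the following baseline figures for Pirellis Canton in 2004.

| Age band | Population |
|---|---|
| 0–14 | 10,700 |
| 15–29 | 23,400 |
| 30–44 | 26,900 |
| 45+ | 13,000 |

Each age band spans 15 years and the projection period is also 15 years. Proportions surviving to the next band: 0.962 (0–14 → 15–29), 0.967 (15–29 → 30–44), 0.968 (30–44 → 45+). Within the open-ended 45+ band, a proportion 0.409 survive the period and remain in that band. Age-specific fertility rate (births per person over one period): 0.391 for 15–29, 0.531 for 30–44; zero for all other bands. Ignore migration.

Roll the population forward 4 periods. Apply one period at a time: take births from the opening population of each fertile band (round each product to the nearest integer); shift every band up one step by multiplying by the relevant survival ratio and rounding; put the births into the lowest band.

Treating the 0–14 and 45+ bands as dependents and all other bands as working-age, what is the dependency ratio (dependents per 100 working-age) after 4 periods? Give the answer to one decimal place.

— Period 1 —
Births: 23400 * 0.391 = 9149 ; 26900 * 0.531 = 14284 → total 23433
15–29: 10700 * 0.962 = 10293
30–44: 23400 * 0.967 = 22628
45+: 26900 * 0.968 + 13000 * 0.409 = 26039 + 5317 = 31356
Population now: 0–14=23433, 15–29=10293, 30–44=22628, 45+=31356
— Period 2 —
Births: 10293 * 0.391 = 4025 ; 22628 * 0.531 = 12015 → total 16040
15–29: 23433 * 0.962 = 22543
30–44: 10293 * 0.967 = 9953
45+: 22628 * 0.968 + 31356 * 0.409 = 21904 + 12825 = 34729
Population now: 0–14=16040, 15–29=22543, 30–44=9953, 45+=34729
— Period 3 —
Births: 22543 * 0.391 = 8814 ; 9953 * 0.531 = 5285 → total 14099
15–29: 16040 * 0.962 = 15430
30–44: 22543 * 0.967 = 21799
45+: 9953 * 0.968 + 34729 * 0.409 = 9635 + 14204 = 23839
Population now: 0–14=14099, 15–29=15430, 30–44=21799, 45+=23839
— Period 4 —
Births: 15430 * 0.391 = 6033 ; 21799 * 0.531 = 11575 → total 17608
15–29: 14099 * 0.962 = 13563
30–44: 15430 * 0.967 = 14921
45+: 21799 * 0.968 + 23839 * 0.409 = 21101 + 9750 = 30851
Population now: 0–14=17608, 15–29=13563, 30–44=14921, 45+=30851
Dependents (band 0–14 + band 45+) = 17608 + 30851 = 48459; working-age = 28484; ratio = 48459/28484 × 100 = 170.1

170.1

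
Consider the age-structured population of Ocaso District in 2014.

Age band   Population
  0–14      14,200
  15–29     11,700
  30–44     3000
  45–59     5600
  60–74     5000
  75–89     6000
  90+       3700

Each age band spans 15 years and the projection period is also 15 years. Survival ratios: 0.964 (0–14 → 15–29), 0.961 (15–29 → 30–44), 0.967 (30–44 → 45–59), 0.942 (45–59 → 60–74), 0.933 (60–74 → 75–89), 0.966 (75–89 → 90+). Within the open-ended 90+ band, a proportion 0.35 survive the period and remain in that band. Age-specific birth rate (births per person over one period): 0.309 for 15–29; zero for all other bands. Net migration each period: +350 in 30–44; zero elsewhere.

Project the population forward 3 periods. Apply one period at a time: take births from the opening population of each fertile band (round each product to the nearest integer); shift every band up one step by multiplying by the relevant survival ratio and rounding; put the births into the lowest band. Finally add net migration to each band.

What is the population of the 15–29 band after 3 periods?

4078

[period 1]
Births: 11700 * 0.309 = 3615
15–29: 14200 * 0.964 = 13689
30–44: 11700 * 0.961 = 11244
45–59: 3000 * 0.967 = 2901
60–74: 5600 * 0.942 = 5275
75–89: 5000 * 0.933 = 4665
90+: 6000 * 0.966 + 3700 * 0.35 = 5796 + 1295 = 7091
Net migration: 30–44 + 350 → 11594
Population now: 0–14=3615, 15–29=13689, 30–44=11594, 45–59=2901, 60–74=5275, 75–89=4665, 90+=7091
[period 2]
Births: 13689 * 0.309 = 4230
15–29: 3615 * 0.964 = 3485
30–44: 13689 * 0.961 = 13155
45–59: 11594 * 0.967 = 11211
60–74: 2901 * 0.942 = 2733
75–89: 5275 * 0.933 = 4922
90+: 4665 * 0.966 + 7091 * 0.35 = 4506 + 2482 = 6988
Net migration: 30–44 + 350 → 13505
Population now: 0–14=4230, 15–29=3485, 30–44=13505, 45–59=11211, 60–74=2733, 75–89=4922, 90+=6988
[period 3]
Births: 3485 * 0.309 = 1077
15–29: 4230 * 0.964 = 4078
30–44: 3485 * 0.961 = 3349
45–59: 13505 * 0.967 = 13059
60–74: 11211 * 0.942 = 10561
75–89: 2733 * 0.933 = 2550
90+: 4922 * 0.966 + 6988 * 0.35 = 4755 + 2446 = 7201
Net migration: 30–44 + 350 → 3699
Population now: 0–14=1077, 15–29=4078, 30–44=3699, 45–59=13059, 60–74=10561, 75–89=2550, 90+=7201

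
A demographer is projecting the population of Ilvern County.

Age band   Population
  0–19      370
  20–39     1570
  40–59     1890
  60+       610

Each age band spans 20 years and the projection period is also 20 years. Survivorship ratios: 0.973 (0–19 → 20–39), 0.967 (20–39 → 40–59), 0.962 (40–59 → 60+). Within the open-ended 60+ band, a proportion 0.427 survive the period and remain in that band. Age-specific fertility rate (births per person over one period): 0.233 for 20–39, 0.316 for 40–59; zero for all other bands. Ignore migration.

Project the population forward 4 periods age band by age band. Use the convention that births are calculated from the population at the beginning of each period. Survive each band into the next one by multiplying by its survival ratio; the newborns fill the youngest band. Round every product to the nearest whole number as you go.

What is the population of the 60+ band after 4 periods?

1443

Period 1:
Births: 1570 × 0.233 = 366 ; 1890 × 0.316 = 597 ⇒ total 963
20–39: 370 × 0.973 = 360
40–59: 1570 × 0.967 = 1518
60+: 1890 × 0.962 + 610 × 0.427 = 1818 + 260 = 2078
Population now: 0–19=963, 20–39=360, 40–59=1518, 60+=2078
Period 2:
Births: 360 × 0.233 = 84 ; 1518 × 0.316 = 480 ⇒ total 564
20–39: 963 × 0.973 = 937
40–59: 360 × 0.967 = 348
60+: 1518 × 0.962 + 2078 × 0.427 = 1460 + 887 = 2347
Population now: 0–19=564, 20–39=937, 40–59=348, 60+=2347
Period 3:
Births: 937 × 0.233 = 218 ; 348 × 0.316 = 110 ⇒ total 328
20–39: 564 × 0.973 = 549
40–59: 937 × 0.967 = 906
60+: 348 × 0.962 + 2347 × 0.427 = 335 + 1002 = 1337
Population now: 0–19=328, 20–39=549, 40–59=906, 60+=1337
Period 4:
Births: 549 × 0.233 = 128 ; 906 × 0.316 = 286 ⇒ total 414
20–39: 328 × 0.973 = 319
40–59: 549 × 0.967 = 531
60+: 906 × 0.962 + 1337 × 0.427 = 872 + 571 = 1443
Population now: 0–19=414, 20–39=319, 40–59=531, 60+=1443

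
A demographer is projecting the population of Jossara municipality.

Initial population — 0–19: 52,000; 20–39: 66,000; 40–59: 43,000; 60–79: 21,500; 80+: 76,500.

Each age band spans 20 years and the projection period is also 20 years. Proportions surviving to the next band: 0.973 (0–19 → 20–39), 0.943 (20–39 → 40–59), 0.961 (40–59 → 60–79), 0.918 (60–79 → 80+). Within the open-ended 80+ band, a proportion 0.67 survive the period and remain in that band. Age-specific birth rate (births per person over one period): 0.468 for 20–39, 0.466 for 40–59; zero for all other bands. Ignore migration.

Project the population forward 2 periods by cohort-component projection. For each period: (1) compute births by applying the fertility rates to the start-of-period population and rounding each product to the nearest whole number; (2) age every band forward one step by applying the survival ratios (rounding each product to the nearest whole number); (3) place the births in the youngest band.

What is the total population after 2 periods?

295256

Let band 1 be 0–19 through band 5 = 80+.
— Period 1 —
Births: 66000 * 0.468 = 30888, 43000 * 0.466 = 20038 → 50926
Band 2: 52000 * 0.973 = 50596
Band 3: 66000 * 0.943 = 62238
Band 4: 43000 * 0.961 = 41323
Band 5: 21500 * 0.918 + 76500 * 0.67 = 19737 + 51255 = 70992
→ [50926, 50596, 62238, 41323, 70992]
— Period 2 —
Births: 50596 * 0.468 = 23679, 62238 * 0.466 = 29003 → 52682
Band 2: 50926 * 0.973 = 49551
Band 3: 50596 * 0.943 = 47712
Band 4: 62238 * 0.961 = 59811
Band 5: 41323 * 0.918 + 70992 * 0.67 = 37935 + 47565 = 85500
→ [52682, 49551, 47712, 59811, 85500]
Total after period 2: 52682 + 49551 + 47712 + 59811 + 85500 = 295256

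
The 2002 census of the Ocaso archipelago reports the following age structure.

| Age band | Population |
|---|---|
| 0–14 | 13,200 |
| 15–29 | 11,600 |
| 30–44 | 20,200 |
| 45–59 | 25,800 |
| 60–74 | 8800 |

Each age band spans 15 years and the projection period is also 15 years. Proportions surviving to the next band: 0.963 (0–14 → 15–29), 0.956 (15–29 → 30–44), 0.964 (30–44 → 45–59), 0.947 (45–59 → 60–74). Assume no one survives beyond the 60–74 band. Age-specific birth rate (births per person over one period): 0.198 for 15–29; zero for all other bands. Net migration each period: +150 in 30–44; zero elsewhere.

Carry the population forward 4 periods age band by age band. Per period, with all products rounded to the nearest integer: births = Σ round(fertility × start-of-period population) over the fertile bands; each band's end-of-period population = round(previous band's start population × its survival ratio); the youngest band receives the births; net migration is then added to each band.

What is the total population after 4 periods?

Period 1:
Births: 11600 * 0.198 = 2297
15–29: 13200 * 0.963 = 12712
30–44: 11600 * 0.956 = 11090
45–59: 20200 * 0.964 = 19473
60–74: 25800 * 0.947 = 24433
Net migration: 30–44 + 150 → 11240
Population now: 0–14=2297, 15–29=12712, 30–44=11240, 45–59=19473, 60–74=24433
Period 2:
Births: 12712 * 0.198 = 2517
15–29: 2297 * 0.963 = 2212
30–44: 12712 * 0.956 = 12153
45–59: 11240 * 0.964 = 10835
60–74: 19473 * 0.947 = 18441
Net migration: 30–44 + 150 → 12303
Population now: 0–14=2517, 15–29=2212, 30–44=12303, 45–59=10835, 60–74=18441
Period 3:
Births: 2212 * 0.198 = 438
15–29: 2517 * 0.963 = 2424
30–44: 2212 * 0.956 = 2115
45–59: 12303 * 0.964 = 11860
60–74: 10835 * 0.947 = 10261
Net migration: 30–44 + 150 → 2265
Population now: 0–14=438, 15–29=2424, 30–44=2265, 45–59=11860, 60–74=10261
Period 4:
Births: 2424 * 0.198 = 480
15–29: 438 * 0.963 = 422
30–44: 2424 * 0.956 = 2317
45–59: 2265 * 0.964 = 2183
60–74: 11860 * 0.947 = 11231
Net migration: 30–44 + 150 → 2467
Population now: 0–14=480, 15–29=422, 30–44=2467, 45–59=2183, 60–74=11231
Total after period 4: 480 + 422 + 2467 + 2183 + 11231 = 16783

16783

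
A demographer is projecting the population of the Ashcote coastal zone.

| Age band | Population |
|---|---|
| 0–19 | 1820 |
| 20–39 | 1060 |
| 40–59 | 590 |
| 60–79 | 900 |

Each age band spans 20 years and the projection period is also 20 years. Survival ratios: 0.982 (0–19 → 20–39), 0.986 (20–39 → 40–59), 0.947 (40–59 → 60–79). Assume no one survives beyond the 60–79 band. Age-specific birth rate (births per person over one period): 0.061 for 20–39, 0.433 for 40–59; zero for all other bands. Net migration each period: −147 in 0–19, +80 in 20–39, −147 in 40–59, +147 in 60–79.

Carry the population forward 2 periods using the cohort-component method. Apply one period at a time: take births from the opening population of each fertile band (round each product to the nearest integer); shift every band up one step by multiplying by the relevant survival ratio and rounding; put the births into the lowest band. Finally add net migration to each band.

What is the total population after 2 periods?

3297

(Bands numbered youngest = 1 to oldest = 4.)
Period 1.
Births: 1060 × 0.061 = 65 ; 590 × 0.433 = 255 → 320
Band 2: 1820 × 0.982 = 1787
Band 3: 1060 × 0.986 = 1045
Band 4: 590 × 0.947 = 559
Net migration: Band 1 − 147 → 173; Band 2 + 80 → 1867; Band 3 − 147 → 898; Band 4 + 147 → 706
→ [173, 1867, 898, 706]
Period 2.
Births: 1867 × 0.061 = 114 ; 898 × 0.433 = 389 → 503
Band 2: 173 × 0.982 = 170
Band 3: 1867 × 0.986 = 1841
Band 4: 898 × 0.947 = 850
Net migration: Band 1 − 147 → 356; Band 2 + 80 → 250; Band 3 − 147 → 1694; Band 4 + 147 → 997
→ [356, 250, 1694, 997]
Total after period 2: 356 + 250 + 1694 + 997 = 3297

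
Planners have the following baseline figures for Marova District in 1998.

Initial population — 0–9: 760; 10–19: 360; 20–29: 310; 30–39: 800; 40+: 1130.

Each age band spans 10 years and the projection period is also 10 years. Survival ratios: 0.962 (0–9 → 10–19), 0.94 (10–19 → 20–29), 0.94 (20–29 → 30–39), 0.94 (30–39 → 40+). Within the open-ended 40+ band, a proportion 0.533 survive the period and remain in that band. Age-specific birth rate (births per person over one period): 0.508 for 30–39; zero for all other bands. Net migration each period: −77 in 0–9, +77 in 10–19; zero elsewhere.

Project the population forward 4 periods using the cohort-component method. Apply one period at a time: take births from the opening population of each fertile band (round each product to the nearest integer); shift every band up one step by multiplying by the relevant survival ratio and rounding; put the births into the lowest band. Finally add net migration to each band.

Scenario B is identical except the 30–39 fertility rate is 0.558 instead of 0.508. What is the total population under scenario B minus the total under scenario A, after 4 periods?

Call the bands 1 to 5, youngest first.
Period 1.
Births: 800 × 0.508 = 406
Band 2: 760 × 0.962 = 731
Band 3: 360 × 0.94 = 338
Band 4: 310 × 0.94 = 291
Band 5: 800 × 0.94 + 1130 × 0.533 = 752 + 602 = 1354
Net migration: Band 1 − 77 → 329; Band 2 + 77 → 808
Giving 329 / 808 / 338 / 291 / 1354.
Period 2.
Births: 291 × 0.508 = 148
Band 2: 329 × 0.962 = 316
Band 3: 808 × 0.94 = 760
Band 4: 338 × 0.94 = 318
Band 5: 291 × 0.94 + 1354 × 0.533 = 274 + 722 = 996
Net migration: Band 1 − 77 → 71; Band 2 + 77 → 393
Giving 71 / 393 / 760 / 318 / 996.
Period 3.
Births: 318 × 0.508 = 162
Band 2: 71 × 0.962 = 68
Band 3: 393 × 0.94 = 369
Band 4: 760 × 0.94 = 714
Band 5: 318 × 0.94 + 996 × 0.533 = 299 + 531 = 830
Net migration: Band 1 − 77 → 85; Band 2 + 77 → 145
Giving 85 / 145 / 369 / 714 / 830.
Period 4.
Births: 714 × 0.508 = 363
Band 2: 85 × 0.962 = 82
Band 3: 145 × 0.94 = 136
Band 4: 369 × 0.94 = 347
Band 5: 714 × 0.94 + 830 × 0.533 = 671 + 442 = 1113
Net migration: Band 1 − 77 → 286; Band 2 + 77 → 159
Giving 286 / 159 / 136 / 347 / 1113.
Scenario A total after 4 periods: 2041
Scenario B projection —
Period 1.
Births: 800 × 0.558 = 446
Band 2: 760 × 0.962 = 731
Band 3: 360 × 0.94 = 338
Band 4: 310 × 0.94 = 291
Band 5: 800 × 0.94 + 1130 × 0.533 = 752 + 602 = 1354
Net migration: Band 1 − 77 → 369; Band 2 + 77 → 808
Giving 369 / 808 / 338 / 291 / 1354.
Period 2.
Births: 291 × 0.558 = 162
Band 2: 369 × 0.962 = 355
Band 3: 808 × 0.94 = 760
Band 4: 338 × 0.94 = 318
Band 5: 291 × 0.94 + 1354 × 0.533 = 274 + 722 = 996
Net migration: Band 1 − 77 → 85; Band 2 + 77 → 432
Giving 85 / 432 / 760 / 318 / 996.
Period 3.
Births: 318 × 0.558 = 177
Band 2: 85 × 0.962 = 82
Band 3: 432 × 0.94 = 406
Band 4: 760 × 0.94 = 714
Band 5: 318 × 0.94 + 996 × 0.533 = 299 + 531 = 830
Net migration: Band 1 − 77 → 100; Band 2 + 77 → 159
Giving 100 / 159 / 406 / 714 / 830.
Period 4.
Births: 714 × 0.558 = 398
Band 2: 100 × 0.962 = 96
Band 3: 159 × 0.94 = 149
Band 4: 406 × 0.94 = 382
Band 5: 714 × 0.94 + 830 × 0.533 = 671 + 442 = 1113
Net migration: Band 1 − 77 → 321; Band 2 + 77 → 173
Giving 321 / 173 / 149 / 382 / 1113.
Scenario B total after 4 periods: 2138
Difference B − A = 2138 − 2041 = 97

97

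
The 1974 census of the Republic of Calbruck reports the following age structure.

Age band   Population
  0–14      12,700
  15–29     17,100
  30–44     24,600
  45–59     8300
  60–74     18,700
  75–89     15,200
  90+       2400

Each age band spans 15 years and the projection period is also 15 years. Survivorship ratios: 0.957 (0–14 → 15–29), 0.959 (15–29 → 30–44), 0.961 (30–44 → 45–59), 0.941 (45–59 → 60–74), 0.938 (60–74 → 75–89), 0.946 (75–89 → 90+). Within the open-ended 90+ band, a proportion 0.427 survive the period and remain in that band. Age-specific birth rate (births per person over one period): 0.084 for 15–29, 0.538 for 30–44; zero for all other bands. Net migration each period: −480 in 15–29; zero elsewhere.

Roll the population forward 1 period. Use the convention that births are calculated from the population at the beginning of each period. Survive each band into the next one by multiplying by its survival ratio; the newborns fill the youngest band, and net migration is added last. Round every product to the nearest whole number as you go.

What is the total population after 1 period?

[period 1]
Births: 17100 × 0.084 = 1436, 24600 × 0.538 = 13235 — total 14671
15–29: 12700 × 0.957 = 12154
30–44: 17100 × 0.959 = 16399
45–59: 24600 × 0.961 = 23641
60–74: 8300 × 0.941 = 7810
75–89: 18700 × 0.938 = 17541
90+: 15200 × 0.946 + 2400 × 0.427 = 14379 + 1025 = 15404
Net migration: 15–29 − 480 → 11674
End of period: [14671, 11674, 16399, 23641, 7810, 17541, 15404]
Total after period 1: 14671 + 11674 + 16399 + 23641 + 7810 + 17541 + 15404 = 107140

107140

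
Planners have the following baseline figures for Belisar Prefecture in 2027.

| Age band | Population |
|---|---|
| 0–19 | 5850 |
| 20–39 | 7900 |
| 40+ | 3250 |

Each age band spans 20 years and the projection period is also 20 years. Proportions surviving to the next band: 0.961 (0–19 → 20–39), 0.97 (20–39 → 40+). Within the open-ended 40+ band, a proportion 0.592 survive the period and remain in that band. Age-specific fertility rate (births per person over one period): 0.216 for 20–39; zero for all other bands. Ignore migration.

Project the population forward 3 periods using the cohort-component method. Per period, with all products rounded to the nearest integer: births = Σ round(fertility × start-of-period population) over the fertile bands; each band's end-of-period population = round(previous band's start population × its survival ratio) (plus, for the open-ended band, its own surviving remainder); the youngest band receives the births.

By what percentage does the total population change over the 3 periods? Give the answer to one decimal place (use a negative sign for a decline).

-42.9

Numbering the groups 1..3 from youngest to oldest:
[period 1]
Births: 7900 × 0.216 = 1706
Group 2: 5850 × 0.961 = 5622
Group 3: 7900 × 0.97 + 3250 × 0.592 = 7663 + 1924 = 9587
→ [1706, 5622, 9587]
[period 2]
Births: 5622 × 0.216 = 1214
Group 2: 1706 × 0.961 = 1639
Group 3: 5622 × 0.97 + 9587 × 0.592 = 5453 + 5676 = 11129
→ [1214, 1639, 11129]
[period 3]
Births: 1639 × 0.216 = 354
Group 2: 1214 × 0.961 = 1167
Group 3: 1639 × 0.97 + 11129 × 0.592 = 1590 + 6588 = 8178
→ [354, 1167, 8178]
Total: 17000 → 9699; change = -7301; percentage change = -42.9%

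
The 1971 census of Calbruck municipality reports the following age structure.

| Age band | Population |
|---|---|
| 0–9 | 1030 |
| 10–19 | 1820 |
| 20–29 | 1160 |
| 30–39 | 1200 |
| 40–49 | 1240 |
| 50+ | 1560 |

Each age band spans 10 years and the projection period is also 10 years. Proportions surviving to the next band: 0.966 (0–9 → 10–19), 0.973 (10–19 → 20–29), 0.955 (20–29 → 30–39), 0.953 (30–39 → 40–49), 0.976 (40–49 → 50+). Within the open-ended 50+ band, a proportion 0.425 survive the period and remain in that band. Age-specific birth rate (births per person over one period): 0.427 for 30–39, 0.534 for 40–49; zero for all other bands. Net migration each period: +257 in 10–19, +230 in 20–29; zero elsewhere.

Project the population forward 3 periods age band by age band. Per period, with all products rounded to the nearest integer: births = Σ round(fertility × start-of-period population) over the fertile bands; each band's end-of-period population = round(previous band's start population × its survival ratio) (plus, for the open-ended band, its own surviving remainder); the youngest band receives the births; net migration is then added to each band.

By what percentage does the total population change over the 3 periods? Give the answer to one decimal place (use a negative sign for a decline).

Period 1:
Births: 1200 × 0.427 = 512  |  1240 × 0.534 = 662 ⇒ total 1174
10–19: 1030 × 0.966 = 995
20–29: 1820 × 0.973 = 1771
30–39: 1160 × 0.955 = 1108
40–49: 1200 × 0.953 = 1144
50+: 1240 × 0.976 + 1560 × 0.425 = 1210 + 663 = 1873
Net migration: 10–19 + 257 → 1252; 20–29 + 230 → 2001
Giving 1174 / 1252 / 2001 / 1108 / 1144 / 1873.
Period 2:
Births: 1108 × 0.427 = 473  |  1144 × 0.534 = 611 ⇒ total 1084
10–19: 1174 × 0.966 = 1134
20–29: 1252 × 0.973 = 1218
30–39: 2001 × 0.955 = 1911
40–49: 1108 × 0.953 = 1056
50+: 1144 × 0.976 + 1873 × 0.425 = 1117 + 796 = 1913
Net migration: 10–19 + 257 → 1391; 20–29 + 230 → 1448
Giving 1084 / 1391 / 1448 / 1911 / 1056 / 1913.
Period 3:
Births: 1911 × 0.427 = 816  |  1056 × 0.534 = 564 ⇒ total 1380
10–19: 1084 × 0.966 = 1047
20–29: 1391 × 0.973 = 1353
30–39: 1448 × 0.955 = 1383
40–49: 1911 × 0.953 = 1821
50+: 1056 × 0.976 + 1913 × 0.425 = 1031 + 813 = 1844
Net migration: 10–19 + 257 → 1304; 20–29 + 230 → 1583
Giving 1380 / 1304 / 1583 / 1383 / 1821 / 1844.
Total: 8010 → 9315; change = 1305; percentage change = 16.3%

16.3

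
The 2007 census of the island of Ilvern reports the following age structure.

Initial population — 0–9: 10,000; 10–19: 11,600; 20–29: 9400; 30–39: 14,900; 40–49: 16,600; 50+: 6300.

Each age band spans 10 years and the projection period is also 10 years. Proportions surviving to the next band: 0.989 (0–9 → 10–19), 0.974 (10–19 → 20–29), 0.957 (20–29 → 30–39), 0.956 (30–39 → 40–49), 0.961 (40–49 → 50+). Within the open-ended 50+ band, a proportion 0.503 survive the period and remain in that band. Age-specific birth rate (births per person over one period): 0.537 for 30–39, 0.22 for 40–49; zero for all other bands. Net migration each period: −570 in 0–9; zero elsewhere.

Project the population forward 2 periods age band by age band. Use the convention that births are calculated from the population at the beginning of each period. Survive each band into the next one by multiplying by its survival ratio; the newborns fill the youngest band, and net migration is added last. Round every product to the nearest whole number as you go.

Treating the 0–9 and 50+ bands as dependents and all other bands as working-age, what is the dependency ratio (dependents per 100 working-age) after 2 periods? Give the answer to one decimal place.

Period 1:
Births: 14900 × 0.537 = 8001, 16600 × 0.22 = 3652 — total 11653
10–19: 10000 × 0.989 = 9890
20–29: 11600 × 0.974 = 11298
30–39: 9400 × 0.957 = 8996
40–49: 14900 × 0.956 = 14244
50+: 16600 × 0.961 + 6300 × 0.503 = 15953 + 3169 = 19122
Net migration: 0–9 − 570 → 11083
End of period: [11083, 9890, 11298, 8996, 14244, 19122]
Period 2:
Births: 8996 × 0.537 = 4831, 14244 × 0.22 = 3134 — total 7965
10–19: 11083 × 0.989 = 10961
20–29: 9890 × 0.974 = 9633
30–39: 11298 × 0.957 = 10812
40–49: 8996 × 0.956 = 8600
50+: 14244 × 0.961 + 19122 × 0.503 = 13688 + 9618 = 23306
Net migration: 0–9 − 570 → 7395
End of period: [7395, 10961, 9633, 10812, 8600, 23306]
Dependents (band 0–9 + band 50+) = 7395 + 23306 = 30701; working-age = 40006; ratio = 30701/40006 × 100 = 76.7

76.7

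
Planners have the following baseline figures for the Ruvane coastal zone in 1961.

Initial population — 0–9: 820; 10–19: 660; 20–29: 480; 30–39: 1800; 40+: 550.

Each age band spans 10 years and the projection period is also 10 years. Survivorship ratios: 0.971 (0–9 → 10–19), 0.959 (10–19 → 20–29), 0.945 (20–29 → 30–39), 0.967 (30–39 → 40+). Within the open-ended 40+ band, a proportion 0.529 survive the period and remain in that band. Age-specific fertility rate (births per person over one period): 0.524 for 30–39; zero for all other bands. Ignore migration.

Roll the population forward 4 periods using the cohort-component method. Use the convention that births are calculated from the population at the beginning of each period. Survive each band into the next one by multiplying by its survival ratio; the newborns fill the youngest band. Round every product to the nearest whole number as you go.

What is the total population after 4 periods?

3160

After projecting period 1:
Births: 1800 * 0.524 = 943
10–19: 820 * 0.971 = 796
20–29: 660 * 0.959 = 633
30–39: 480 * 0.945 = 454
40+: 1800 * 0.967 + 550 * 0.529 = 1741 + 291 = 2032
Population now: 0–9=943, 10–19=796, 20–29=633, 30–39=454, 40+=2032
After projecting period 2:
Births: 454 * 0.524 = 238
10–19: 943 * 0.971 = 916
20–29: 796 * 0.959 = 763
30–39: 633 * 0.945 = 598
40+: 454 * 0.967 + 2032 * 0.529 = 439 + 1075 = 1514
Population now: 0–9=238, 10–19=916, 20–29=763, 30–39=598, 40+=1514
After projecting period 3:
Births: 598 * 0.524 = 313
10–19: 238 * 0.971 = 231
20–29: 916 * 0.959 = 878
30–39: 763 * 0.945 = 721
40+: 598 * 0.967 + 1514 * 0.529 = 578 + 801 = 1379
Population now: 0–9=313, 10–19=231, 20–29=878, 30–39=721, 40+=1379
After projecting period 4:
Births: 721 * 0.524 = 378
10–19: 313 * 0.971 = 304
20–29: 231 * 0.959 = 222
30–39: 878 * 0.945 = 830
40+: 721 * 0.967 + 1379 * 0.529 = 697 + 729 = 1426
Population now: 0–9=378, 10–19=304, 20–29=222, 30–39=830, 40+=1426
Total after period 4: 378 + 304 + 222 + 830 + 1426 = 3160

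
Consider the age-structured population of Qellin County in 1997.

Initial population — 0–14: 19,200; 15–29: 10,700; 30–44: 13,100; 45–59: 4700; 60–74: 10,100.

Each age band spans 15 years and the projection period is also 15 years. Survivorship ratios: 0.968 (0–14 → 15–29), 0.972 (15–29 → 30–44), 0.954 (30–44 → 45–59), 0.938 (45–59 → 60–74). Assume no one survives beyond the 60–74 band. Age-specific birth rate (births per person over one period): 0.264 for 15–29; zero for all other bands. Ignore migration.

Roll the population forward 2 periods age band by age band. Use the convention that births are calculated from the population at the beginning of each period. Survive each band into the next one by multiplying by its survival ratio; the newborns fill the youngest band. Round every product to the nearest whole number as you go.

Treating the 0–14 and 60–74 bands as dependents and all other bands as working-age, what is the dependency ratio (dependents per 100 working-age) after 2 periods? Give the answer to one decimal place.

54.1

Numbering the groups 1..5 from youngest to oldest:
Period 1:
Births: 10700 × 0.264 = 2825
Group 2: 19200 × 0.968 = 18586
Group 3: 10700 × 0.972 = 10400
Group 4: 13100 × 0.954 = 12497
Group 5: 4700 × 0.938 = 4409
End of period: [2825, 18586, 10400, 12497, 4409]
Period 2:
Births: 18586 × 0.264 = 4907
Group 2: 2825 × 0.968 = 2735
Group 3: 18586 × 0.972 = 18066
Group 4: 10400 × 0.954 = 9922
Group 5: 12497 × 0.938 = 11722
End of period: [4907, 2735, 18066, 9922, 11722]
Dependents (band 0–14 + band 60–74) = 4907 + 11722 = 16629; working-age = 30723; ratio = 16629/30723 × 100 = 54.1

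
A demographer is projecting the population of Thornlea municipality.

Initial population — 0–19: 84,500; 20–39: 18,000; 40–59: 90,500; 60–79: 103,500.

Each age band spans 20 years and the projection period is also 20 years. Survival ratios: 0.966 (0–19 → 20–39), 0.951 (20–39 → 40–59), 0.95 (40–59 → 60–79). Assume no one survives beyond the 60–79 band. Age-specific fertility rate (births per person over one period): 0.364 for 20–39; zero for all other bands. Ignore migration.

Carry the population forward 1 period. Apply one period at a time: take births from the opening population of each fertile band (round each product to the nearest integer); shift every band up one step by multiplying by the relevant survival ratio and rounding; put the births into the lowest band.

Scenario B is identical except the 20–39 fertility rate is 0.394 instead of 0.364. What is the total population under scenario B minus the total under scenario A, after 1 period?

540

Let group 1 be 0–19 through group 4 = 60–79.
Period 1:
Births: 18000 × 0.364 = 6552
Group 2: 84500 × 0.966 = 81627
Group 3: 18000 × 0.951 = 17118
Group 4: 90500 × 0.95 = 85975
→ [6552, 81627, 17118, 85975]
Scenario A total after 1 period: 191272
Scenario B projection —
Period 1:
Births: 18000 × 0.394 = 7092
Group 2: 84500 × 0.966 = 81627
Group 3: 18000 × 0.951 = 17118
Group 4: 90500 × 0.95 = 85975
→ [7092, 81627, 17118, 85975]
Scenario B total after 1 period: 191812
Difference B − A = 191812 − 191272 = 540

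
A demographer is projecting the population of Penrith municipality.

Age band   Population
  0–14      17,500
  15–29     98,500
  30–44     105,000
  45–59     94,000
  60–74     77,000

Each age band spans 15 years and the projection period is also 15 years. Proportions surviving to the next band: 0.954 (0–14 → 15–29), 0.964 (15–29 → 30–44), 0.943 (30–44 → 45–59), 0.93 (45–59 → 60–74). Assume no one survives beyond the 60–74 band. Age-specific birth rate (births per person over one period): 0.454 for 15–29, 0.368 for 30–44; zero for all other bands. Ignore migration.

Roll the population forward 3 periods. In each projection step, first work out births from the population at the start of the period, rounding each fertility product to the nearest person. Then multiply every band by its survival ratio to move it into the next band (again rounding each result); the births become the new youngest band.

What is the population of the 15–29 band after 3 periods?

(Bands numbered youngest = 1 to oldest = 5.)
— Period 1 —
Births: 98500 × 0.454 = 44719 ; 105000 × 0.368 = 38640 → total 83359
Band 2: 17500 × 0.954 = 16695
Band 3: 98500 × 0.964 = 94954
Band 4: 105000 × 0.943 = 99015
Band 5: 94000 × 0.93 = 87420
Population now: 0–14=83359, 15–29=16695, 30–44=94954, 45–59=99015, 60–74=87420
— Period 2 —
Births: 16695 × 0.454 = 7580 ; 94954 × 0.368 = 34943 → total 42523
Band 2: 83359 × 0.954 = 79524
Band 3: 16695 × 0.964 = 16094
Band 4: 94954 × 0.943 = 89542
Band 5: 99015 × 0.93 = 92084
Population now: 0–14=42523, 15–29=79524, 30–44=16094, 45–59=89542, 60–74=92084
— Period 3 —
Births: 79524 × 0.454 = 36104 ; 16094 × 0.368 = 5923 → total 42027
Band 2: 42523 × 0.954 = 40567
Band 3: 79524 × 0.964 = 76661
Band 4: 16094 × 0.943 = 15177
Band 5: 89542 × 0.93 = 83274
Population now: 0–14=42027, 15–29=40567, 30–44=76661, 45–59=15177, 60–74=83274

40567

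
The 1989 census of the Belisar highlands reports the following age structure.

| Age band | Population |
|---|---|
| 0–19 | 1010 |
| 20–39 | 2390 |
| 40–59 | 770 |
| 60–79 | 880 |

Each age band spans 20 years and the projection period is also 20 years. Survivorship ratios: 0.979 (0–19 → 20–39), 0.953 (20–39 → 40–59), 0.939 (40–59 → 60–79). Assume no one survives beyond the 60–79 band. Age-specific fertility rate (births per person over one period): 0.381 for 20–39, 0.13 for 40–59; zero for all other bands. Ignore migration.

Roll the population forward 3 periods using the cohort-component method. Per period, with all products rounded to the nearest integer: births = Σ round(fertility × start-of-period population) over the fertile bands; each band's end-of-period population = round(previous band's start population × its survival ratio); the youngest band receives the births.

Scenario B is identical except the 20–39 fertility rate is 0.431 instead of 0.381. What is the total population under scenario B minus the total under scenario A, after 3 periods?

Period 1:
Births: 2390 × 0.381 = 911 ; 770 × 0.13 = 100 — total 1011
20–39: 1010 × 0.979 = 989
40–59: 2390 × 0.953 = 2278
60–79: 770 × 0.939 = 723
→ [1011, 989, 2278, 723]
Period 2:
Births: 989 × 0.381 = 377 ; 2278 × 0.13 = 296 — total 673
20–39: 1011 × 0.979 = 990
40–59: 989 × 0.953 = 943
60–79: 2278 × 0.939 = 2139
→ [673, 990, 943, 2139]
Period 3:
Births: 990 × 0.381 = 377 ; 943 × 0.13 = 123 — total 500
20–39: 673 × 0.979 = 659
40–59: 990 × 0.953 = 943
60–79: 943 × 0.939 = 885
→ [500, 659, 943, 885]
Scenario A total after 3 periods: 2987
Scenario B projection —
Period 1:
Births: 2390 × 0.431 = 1030 ; 770 × 0.13 = 100 — total 1130
20–39: 1010 × 0.979 = 989
40–59: 2390 × 0.953 = 2278
60–79: 770 × 0.939 = 723
→ [1130, 989, 2278, 723]
Period 2:
Births: 989 × 0.431 = 426 ; 2278 × 0.13 = 296 — total 722
20–39: 1130 × 0.979 = 1106
40–59: 989 × 0.953 = 943
60–79: 2278 × 0.939 = 2139
→ [722, 1106, 943, 2139]
Period 3:
Births: 1106 × 0.431 = 477 ; 943 × 0.13 = 123 — total 600
20–39: 722 × 0.979 = 707
40–59: 1106 × 0.953 = 1054
60–79: 943 × 0.939 = 885
→ [600, 707, 1054, 885]
Scenario B total after 3 periods: 3246
Difference B − A = 3246 − 2987 = 259

259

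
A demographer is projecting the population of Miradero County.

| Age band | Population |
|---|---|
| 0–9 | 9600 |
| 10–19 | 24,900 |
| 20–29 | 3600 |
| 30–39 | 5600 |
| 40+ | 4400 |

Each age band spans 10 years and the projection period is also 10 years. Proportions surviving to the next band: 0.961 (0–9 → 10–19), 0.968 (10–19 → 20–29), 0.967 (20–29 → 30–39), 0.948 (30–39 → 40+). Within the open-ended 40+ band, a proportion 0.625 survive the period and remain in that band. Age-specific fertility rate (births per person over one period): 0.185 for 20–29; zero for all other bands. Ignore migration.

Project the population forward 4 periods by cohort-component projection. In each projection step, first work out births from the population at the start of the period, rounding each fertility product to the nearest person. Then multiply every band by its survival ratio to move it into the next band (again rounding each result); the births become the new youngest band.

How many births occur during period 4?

Call the groups 1 to 5, youngest first.
After projecting period 1:
Births: 3600 × 0.185 = 666
Group 2: 9600 × 0.961 = 9226
Group 3: 24900 × 0.968 = 24103
Group 4: 3600 × 0.967 = 3481
Group 5: 5600 × 0.948 + 4400 × 0.625 = 5309 + 2750 = 8059
→ [666, 9226, 24103, 3481, 8059]
After projecting period 2:
Births: 24103 × 0.185 = 4459
Group 2: 666 × 0.961 = 640
Group 3: 9226 × 0.968 = 8931
Group 4: 24103 × 0.967 = 23308
Group 5: 3481 × 0.948 + 8059 × 0.625 = 3300 + 5037 = 8337
→ [4459, 640, 8931, 23308, 8337]
After projecting period 3:
Births: 8931 × 0.185 = 1652
Group 2: 4459 × 0.961 = 4285
Group 3: 640 × 0.968 = 620
Group 4: 8931 × 0.967 = 8636
Group 5: 23308 × 0.948 + 8337 × 0.625 = 22096 + 5211 = 27307
→ [1652, 4285, 620, 8636, 27307]
After projecting period 4:
Births: 620 × 0.185 = 115
Group 2: 1652 × 0.961 = 1588
Group 3: 4285 × 0.968 = 4148
Group 4: 620 × 0.967 = 600
Group 5: 8636 × 0.948 + 27307 × 0.625 = 8187 + 17067 = 25254
→ [115, 1588, 4148, 600, 25254]

115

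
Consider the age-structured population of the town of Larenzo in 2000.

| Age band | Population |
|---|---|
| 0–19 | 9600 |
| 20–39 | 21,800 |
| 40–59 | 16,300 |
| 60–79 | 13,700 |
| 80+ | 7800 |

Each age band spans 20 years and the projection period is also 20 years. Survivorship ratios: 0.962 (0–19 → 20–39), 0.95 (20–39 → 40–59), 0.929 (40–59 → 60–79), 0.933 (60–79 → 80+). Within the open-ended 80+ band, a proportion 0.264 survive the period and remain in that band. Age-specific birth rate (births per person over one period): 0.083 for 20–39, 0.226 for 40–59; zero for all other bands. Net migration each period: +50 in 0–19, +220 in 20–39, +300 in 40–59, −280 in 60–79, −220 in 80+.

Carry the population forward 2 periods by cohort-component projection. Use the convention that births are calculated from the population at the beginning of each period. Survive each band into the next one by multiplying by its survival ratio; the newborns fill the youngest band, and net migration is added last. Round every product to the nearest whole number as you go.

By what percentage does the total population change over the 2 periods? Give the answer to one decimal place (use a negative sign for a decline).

Numbering the groups 1..5 from youngest to oldest:
— Period 1 —
Births: 21800 × 0.083 = 1809, 16300 × 0.226 = 3684 — total 5493
Group 2: 9600 × 0.962 = 9235
Group 3: 21800 × 0.95 = 20710
Group 4: 16300 × 0.929 = 15143
Group 5: 13700 × 0.933 + 7800 × 0.264 = 12782 + 2059 = 14841
Net migration: Group 1 + 50 → 5543; Group 2 + 220 → 9455; Group 3 + 300 → 21010; Group 4 − 280 → 14863; Group 5 − 220 → 14621
→ [5543, 9455, 21010, 14863, 14621]
— Period 2 —
Births: 9455 × 0.083 = 785, 21010 × 0.226 = 4748 — total 5533
Group 2: 5543 × 0.962 = 5332
Group 3: 9455 × 0.95 = 8982
Group 4: 21010 × 0.929 = 19518
Group 5: 14863 × 0.933 + 14621 × 0.264 = 13867 + 3860 = 17727
Net migration: Group 1 + 50 → 5583; Group 2 + 220 → 5552; Group 3 + 300 → 9282; Group 4 − 280 → 19238; Group 5 − 220 → 17507
→ [5583, 5552, 9282, 19238, 17507]
Total: 69200 → 57162; change = -12038; percentage change = -17.4%

-17.4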